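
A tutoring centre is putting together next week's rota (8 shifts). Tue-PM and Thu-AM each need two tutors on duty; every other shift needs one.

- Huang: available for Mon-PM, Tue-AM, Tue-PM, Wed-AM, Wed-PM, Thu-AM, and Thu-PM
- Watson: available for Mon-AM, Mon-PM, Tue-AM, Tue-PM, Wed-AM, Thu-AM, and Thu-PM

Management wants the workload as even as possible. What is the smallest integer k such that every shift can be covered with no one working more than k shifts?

5

With 2 tutors and 10 worker-slots to fill, someone must work at least ⌈10/2⌉ = 5 shifts, so k ≥ 5.
k = 5 works: Mon-AM→Watson, Mon-PM→Huang, Tue-AM→Huang, Tue-PM→Huang+Watson, Wed-AM→Watson, Wed-PM→Huang, Thu-AM→Huang+Watson, Thu-PM→Watson.
Loads: Huang 5, Watson 5 — all ≤ 5.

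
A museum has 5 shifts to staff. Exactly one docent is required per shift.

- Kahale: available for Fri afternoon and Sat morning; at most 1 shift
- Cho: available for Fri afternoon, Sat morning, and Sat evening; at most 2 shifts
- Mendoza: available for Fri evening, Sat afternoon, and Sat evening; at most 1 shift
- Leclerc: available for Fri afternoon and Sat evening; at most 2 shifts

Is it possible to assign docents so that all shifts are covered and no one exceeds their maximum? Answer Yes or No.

No

Total capacity is 6 and 5 slots are needed, so capacity alone doesn't rule it out.
Shifts {Fri evening, Sat afternoon} need 2 worker-slots in total, but the docents available for any of those shifts (Mendoza) can supply at most 1 among them. So no valid schedule exists.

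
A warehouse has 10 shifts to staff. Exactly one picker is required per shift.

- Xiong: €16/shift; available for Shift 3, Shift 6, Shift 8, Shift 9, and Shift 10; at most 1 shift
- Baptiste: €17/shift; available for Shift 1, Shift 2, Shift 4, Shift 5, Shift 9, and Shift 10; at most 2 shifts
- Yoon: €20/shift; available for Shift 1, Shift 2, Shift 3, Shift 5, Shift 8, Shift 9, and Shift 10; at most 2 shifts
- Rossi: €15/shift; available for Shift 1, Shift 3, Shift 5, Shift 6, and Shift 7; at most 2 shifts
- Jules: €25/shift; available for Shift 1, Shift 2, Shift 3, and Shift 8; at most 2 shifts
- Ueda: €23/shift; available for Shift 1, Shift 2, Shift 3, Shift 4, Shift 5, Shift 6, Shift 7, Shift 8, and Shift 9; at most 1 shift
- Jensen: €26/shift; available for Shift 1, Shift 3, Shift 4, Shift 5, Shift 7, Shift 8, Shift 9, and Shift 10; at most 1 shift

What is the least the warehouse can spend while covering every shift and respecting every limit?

Picking the cheapest available picker for each shift independently would cost €157, but that ignores the shift limits.
An optimal schedule: Shift 1→Rossi, Shift 2→Baptiste, Shift 3→Jules, Shift 4→Baptiste, Shift 5→Yoon, Shift 6→Xiong, Shift 7→Rossi, Shift 8→Jules, Shift 9→Ueda, Shift 10→Yoon.
Total: 15 + 17 + 25 + 17 + 20 + 16 + 15 + 25 + 23 + 20 = €193.

€193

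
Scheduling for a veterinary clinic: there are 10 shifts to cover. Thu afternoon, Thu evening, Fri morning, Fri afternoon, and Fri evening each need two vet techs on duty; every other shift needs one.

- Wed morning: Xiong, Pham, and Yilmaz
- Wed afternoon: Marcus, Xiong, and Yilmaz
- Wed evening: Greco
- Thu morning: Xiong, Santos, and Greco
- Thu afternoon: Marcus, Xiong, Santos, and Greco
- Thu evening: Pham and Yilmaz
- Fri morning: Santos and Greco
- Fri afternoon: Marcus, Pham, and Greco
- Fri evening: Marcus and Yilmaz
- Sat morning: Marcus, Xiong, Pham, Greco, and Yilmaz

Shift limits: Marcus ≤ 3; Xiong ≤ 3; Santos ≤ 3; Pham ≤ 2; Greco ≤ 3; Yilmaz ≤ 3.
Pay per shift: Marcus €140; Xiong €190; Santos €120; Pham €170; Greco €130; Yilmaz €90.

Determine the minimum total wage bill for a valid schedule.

€1970

Wed evening can only be covered by Greco, so that assignment is forced.
Thu evening can only be covered by Pham and Yilmaz, so that assignment is forced.
Fri morning can only be covered by Santos and Greco, so that assignment is forced.
Picking the cheapest available vet tech for each shift independently would cost €1780, but that ignores the shift limits.
An optimal schedule: Wed morning→Yilmaz, Wed afternoon→Marcus, Wed evening→Greco, Thu morning→Santos, Thu afternoon→Santos+Xiong, Thu evening→Yilmaz+Pham, Fri morning→Santos+Greco, Fri afternoon→Greco+Marcus, Fri evening→Yilmaz+Marcus, Sat morning→Pham.
Total: 90 + 140 + 130 + 120 + 120 + 190 + 90 + 170 + 120 + 130 + 130 + 140 + 90 + 140 + 170 = €1970.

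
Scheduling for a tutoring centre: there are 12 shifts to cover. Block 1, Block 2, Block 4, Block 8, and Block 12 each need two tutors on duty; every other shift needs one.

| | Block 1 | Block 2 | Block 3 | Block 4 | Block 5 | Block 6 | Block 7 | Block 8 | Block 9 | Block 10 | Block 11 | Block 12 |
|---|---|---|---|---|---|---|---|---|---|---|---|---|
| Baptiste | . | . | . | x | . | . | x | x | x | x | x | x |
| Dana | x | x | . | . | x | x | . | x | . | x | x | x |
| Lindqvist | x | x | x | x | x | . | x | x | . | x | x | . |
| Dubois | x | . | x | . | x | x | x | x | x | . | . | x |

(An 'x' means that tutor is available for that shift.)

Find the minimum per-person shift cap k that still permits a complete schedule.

5

With 4 tutors and 17 worker-slots to fill, someone must work at least ⌈17/4⌉ = 5 shifts, so k ≥ 5.
k = 5 works: Block 1→Dana+Lindqvist, Block 2→Dana+Lindqvist, Block 3→Lindqvist, Block 4→Baptiste+Lindqvist, Block 5→Dana, Block 6→Dana, Block 7→Baptiste, Block 8→Lindqvist+Dubois, Block 9→Baptiste, Block 10→Baptiste, Block 11→Baptiste, Block 12→Dana+Dubois.
Loads: Baptiste 5, Dana 5, Lindqvist 5, Dubois 2 — all ≤ 5.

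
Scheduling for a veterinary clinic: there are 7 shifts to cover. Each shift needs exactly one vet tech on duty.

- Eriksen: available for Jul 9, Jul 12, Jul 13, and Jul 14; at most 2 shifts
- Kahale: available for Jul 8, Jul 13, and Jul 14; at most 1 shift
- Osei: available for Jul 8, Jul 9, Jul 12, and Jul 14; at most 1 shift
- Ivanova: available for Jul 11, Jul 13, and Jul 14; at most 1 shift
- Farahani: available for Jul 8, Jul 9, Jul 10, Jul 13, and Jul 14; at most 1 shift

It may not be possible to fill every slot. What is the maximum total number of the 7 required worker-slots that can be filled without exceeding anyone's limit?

Total capacity across all vet techs is 2+1+1+1+1 = 6, and 7 slots are needed, so at most 6 can be filled.
An assignment achieving 6: Jul 8→Kahale, Jul 9→Eriksen, Jul 10→Farahani, Jul 11→Ivanova, Jul 12→Eriksen, Jul 14→Osei.
Loads: Eriksen 2/2, Kahale 1/1, Osei 1/1, Ivanova 1/1, Farahani 1/1.

6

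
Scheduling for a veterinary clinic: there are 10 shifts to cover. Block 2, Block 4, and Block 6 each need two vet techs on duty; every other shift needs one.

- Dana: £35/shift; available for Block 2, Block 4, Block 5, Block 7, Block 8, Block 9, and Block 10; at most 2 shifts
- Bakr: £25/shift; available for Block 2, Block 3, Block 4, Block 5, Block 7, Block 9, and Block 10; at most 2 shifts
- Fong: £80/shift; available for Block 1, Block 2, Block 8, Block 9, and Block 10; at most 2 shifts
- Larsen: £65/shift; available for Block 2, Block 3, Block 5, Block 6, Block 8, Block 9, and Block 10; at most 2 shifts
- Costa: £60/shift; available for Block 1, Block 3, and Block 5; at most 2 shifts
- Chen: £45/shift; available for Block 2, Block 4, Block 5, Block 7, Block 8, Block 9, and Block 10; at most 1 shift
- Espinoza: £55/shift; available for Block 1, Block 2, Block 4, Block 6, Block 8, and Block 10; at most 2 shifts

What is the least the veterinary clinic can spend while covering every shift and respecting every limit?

Block 6 can only be covered by Larsen and Espinoza, so that assignment is forced.
Picking the cheapest available vet tech for each shift independently would cost £455, but that ignores the shift limits.
An optimal schedule: Block 1→Fong, Block 2→Larsen+Espinoza, Block 3→Costa, Block 4→Bakr+Chen, Block 5→Costa, Block 6→Larsen+Espinoza, Block 7→Dana, Block 8→Dana, Block 9→Bakr, Block 10→Fong.
Total: 80 + 65 + 55 + 60 + 25 + 45 + 60 + 65 + 55 + 35 + 35 + 25 + 80 = £685.

£685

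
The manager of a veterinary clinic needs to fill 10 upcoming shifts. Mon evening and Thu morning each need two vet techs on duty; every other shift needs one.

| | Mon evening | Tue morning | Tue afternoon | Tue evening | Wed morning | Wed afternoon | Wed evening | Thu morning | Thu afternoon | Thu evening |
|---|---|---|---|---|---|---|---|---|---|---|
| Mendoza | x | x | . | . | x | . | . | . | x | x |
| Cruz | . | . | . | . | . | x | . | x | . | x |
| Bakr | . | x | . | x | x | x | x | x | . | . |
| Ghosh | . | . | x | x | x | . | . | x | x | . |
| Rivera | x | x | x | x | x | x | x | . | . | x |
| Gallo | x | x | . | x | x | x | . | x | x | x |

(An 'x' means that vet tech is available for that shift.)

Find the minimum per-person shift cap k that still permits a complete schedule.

With 6 vet techs and 12 worker-slots to fill, someone must work at least ⌈12/6⌉ = 2 shifts, so k ≥ 2.
k = 2 works: Mon evening→Mendoza+Rivera, Tue morning→Bakr, Tue afternoon→Ghosh, Tue evening→Ghosh, Wed morning→Gallo, Wed afternoon→Cruz, Wed evening→Bakr, Thu morning→Cruz+Gallo, Thu afternoon→Mendoza, Thu evening→Rivera.
Loads: Mendoza 2, Cruz 2, Bakr 2, Ghosh 2, Rivera 2, Gallo 2 — all ≤ 2.

2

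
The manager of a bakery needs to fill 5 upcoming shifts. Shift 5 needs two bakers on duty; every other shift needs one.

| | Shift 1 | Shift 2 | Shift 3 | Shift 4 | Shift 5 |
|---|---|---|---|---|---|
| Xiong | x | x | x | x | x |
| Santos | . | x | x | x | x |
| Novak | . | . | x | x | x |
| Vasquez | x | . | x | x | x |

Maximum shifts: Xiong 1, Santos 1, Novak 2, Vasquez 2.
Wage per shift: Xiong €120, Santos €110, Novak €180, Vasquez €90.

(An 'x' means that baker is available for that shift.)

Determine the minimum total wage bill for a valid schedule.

Picking the cheapest available baker for each shift independently would cost €580, but that ignores the shift limits.
An optimal schedule: Shift 1→Xiong, Shift 2→Santos, Shift 3→Novak, Shift 4→Vasquez, Shift 5→Novak+Vasquez.
Total: 120 + 110 + 180 + 90 + 180 + 90 = €770.

€770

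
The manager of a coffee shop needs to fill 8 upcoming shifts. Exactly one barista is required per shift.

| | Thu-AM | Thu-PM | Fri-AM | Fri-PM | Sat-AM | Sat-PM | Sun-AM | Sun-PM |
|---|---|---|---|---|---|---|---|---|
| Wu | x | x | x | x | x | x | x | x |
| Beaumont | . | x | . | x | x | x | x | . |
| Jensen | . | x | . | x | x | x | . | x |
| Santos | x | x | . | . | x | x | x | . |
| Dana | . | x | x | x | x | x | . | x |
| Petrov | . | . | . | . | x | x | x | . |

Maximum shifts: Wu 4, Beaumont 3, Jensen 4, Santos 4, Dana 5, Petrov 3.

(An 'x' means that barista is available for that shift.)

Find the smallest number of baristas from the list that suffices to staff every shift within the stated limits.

8 slots to fill and no one can take more than 5, so at least ⌈8/5⌉ = 2 baristas are needed.
Wu and Jensen alone can cover everything: Thu-AM→Wu, Thu-PM→Wu, Fri-AM→Wu, Fri-PM→Jensen, Sat-AM→Jensen, Sat-PM→Jensen, Sun-AM→Wu, Sun-PM→Jensen.

2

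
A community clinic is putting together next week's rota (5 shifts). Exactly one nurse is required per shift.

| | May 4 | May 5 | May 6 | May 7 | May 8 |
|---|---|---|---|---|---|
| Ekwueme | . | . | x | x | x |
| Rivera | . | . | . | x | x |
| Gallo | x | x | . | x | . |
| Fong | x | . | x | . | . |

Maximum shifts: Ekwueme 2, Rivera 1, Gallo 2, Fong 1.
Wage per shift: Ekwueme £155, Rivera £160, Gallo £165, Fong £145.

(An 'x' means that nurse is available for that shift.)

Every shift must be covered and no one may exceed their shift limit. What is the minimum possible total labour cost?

£780

May 5 can only be covered by Gallo, so that assignment is forced.
Picking the cheapest available nurse for each shift independently would cost £765, but that ignores the shift limits.
An optimal schedule: May 4→Fong, May 5→Gallo, May 6→Ekwueme, May 7→Rivera, May 8→Ekwueme.
Total: 145 + 165 + 155 + 160 + 155 = £780.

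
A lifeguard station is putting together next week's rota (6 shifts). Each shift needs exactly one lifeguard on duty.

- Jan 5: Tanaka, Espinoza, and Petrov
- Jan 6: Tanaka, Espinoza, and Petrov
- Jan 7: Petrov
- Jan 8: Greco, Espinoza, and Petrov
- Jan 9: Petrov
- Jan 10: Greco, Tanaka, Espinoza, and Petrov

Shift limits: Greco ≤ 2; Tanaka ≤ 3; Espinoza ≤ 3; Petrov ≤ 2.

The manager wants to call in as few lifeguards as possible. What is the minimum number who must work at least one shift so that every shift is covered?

3

6 slots to fill and no one can take more than 3, so at least ⌈6/3⌉ = 2 lifeguards are needed.
No set of 2 lifeguards can cover every shift (each such set leaves at least one shift with no one available or exceeds a cap).
Greco, Tanaka, and Petrov alone can cover everything: Jan 5→Tanaka, Jan 6→Tanaka, Jan 7→Petrov, Jan 8→Greco, Jan 9→Petrov, Jan 10→Greco.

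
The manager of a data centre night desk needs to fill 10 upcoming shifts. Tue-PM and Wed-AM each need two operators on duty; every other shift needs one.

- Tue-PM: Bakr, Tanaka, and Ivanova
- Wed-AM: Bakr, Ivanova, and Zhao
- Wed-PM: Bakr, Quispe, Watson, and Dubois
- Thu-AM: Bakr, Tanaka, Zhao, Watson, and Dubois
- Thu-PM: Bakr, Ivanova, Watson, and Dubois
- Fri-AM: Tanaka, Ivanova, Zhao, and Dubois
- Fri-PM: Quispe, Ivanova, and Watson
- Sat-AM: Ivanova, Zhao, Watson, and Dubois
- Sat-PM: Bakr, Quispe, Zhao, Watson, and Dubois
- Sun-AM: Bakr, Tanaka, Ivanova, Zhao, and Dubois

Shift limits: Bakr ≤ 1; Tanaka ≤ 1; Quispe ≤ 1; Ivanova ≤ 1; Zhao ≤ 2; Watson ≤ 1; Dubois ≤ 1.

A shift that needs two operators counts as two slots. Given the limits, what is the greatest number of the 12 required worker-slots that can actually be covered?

8

Total capacity across all operators is 1+1+1+1+2+1+1 = 8, and 12 slots are needed, so at most 8 can be filled.
An assignment achieving 8: Tue-PM→Bakr+Tanaka, Wed-AM→Ivanova+Zhao, Wed-PM→Watson, Thu-PM→Dubois, Fri-AM→Zhao, Fri-PM→Quispe.
Loads: Bakr 1/1, Tanaka 1/1, Quispe 1/1, Ivanova 1/1, Zhao 2/2, Watson 1/1, Dubois 1/1.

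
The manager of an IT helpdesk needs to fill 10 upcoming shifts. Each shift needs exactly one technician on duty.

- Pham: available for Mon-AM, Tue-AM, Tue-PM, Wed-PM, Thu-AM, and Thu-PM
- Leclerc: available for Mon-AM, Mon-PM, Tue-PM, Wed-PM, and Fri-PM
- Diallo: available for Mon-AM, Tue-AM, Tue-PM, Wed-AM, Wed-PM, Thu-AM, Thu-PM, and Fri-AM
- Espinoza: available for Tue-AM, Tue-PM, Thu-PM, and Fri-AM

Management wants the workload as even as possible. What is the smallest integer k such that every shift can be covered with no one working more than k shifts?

With 4 technicians and 10 worker-slots to fill, someone must work at least ⌈10/4⌉ = 3 shifts, so k ≥ 3.
k = 3 works: Mon-AM→Pham, Mon-PM→Leclerc, Tue-AM→Pham, Tue-PM→Espinoza, Wed-AM→Diallo, Wed-PM→Leclerc, Thu-AM→Pham, Thu-PM→Diallo, Fri-AM→Diallo, Fri-PM→Leclerc.
Loads: Pham 3, Leclerc 3, Diallo 3, Espinoza 1 — all ≤ 3.

3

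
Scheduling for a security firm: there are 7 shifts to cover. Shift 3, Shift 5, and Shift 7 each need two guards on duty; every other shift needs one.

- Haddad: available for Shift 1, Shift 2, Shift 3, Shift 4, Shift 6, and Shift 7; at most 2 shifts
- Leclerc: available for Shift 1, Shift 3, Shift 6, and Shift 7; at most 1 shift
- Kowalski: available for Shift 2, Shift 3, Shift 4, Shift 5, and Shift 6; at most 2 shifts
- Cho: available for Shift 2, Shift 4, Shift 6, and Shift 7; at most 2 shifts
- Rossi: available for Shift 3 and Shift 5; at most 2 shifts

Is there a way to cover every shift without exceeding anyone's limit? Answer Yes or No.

No

Total capacity is 2+1+2+2+2 = 9 but 10 worker-slots are needed — infeasible.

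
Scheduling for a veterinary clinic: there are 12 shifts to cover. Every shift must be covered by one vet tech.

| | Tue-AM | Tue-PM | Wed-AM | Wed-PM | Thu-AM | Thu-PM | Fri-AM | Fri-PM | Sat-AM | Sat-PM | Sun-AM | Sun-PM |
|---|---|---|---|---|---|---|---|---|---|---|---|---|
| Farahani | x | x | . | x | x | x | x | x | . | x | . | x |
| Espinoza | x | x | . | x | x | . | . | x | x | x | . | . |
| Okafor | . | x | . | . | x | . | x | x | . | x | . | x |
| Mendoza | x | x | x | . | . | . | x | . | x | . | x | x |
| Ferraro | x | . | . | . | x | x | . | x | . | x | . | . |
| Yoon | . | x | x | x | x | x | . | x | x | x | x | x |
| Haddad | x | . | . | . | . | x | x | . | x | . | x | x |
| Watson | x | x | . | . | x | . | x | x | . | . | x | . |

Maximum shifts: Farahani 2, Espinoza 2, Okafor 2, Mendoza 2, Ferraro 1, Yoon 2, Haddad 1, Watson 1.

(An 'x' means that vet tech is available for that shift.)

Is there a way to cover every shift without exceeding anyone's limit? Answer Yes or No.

One valid schedule: Tue-AM→Ferraro, Tue-PM→Yoon, Wed-AM→Mendoza, Wed-PM→Farahani, Thu-AM→Yoon, Thu-PM→Farahani, Fri-AM→Okafor, Fri-PM→Watson, Sat-AM→Espinoza, Sat-PM→Espinoza, Sun-AM→Mendoza, Sun-PM→Okafor.
Loads: Farahani 2/2, Espinoza 2/2, Okafor 2/2, Mendoza 2/2, Ferraro 1/1, Yoon 2/2, Haddad 0/1, Watson 1/1 — all within limits.

Yes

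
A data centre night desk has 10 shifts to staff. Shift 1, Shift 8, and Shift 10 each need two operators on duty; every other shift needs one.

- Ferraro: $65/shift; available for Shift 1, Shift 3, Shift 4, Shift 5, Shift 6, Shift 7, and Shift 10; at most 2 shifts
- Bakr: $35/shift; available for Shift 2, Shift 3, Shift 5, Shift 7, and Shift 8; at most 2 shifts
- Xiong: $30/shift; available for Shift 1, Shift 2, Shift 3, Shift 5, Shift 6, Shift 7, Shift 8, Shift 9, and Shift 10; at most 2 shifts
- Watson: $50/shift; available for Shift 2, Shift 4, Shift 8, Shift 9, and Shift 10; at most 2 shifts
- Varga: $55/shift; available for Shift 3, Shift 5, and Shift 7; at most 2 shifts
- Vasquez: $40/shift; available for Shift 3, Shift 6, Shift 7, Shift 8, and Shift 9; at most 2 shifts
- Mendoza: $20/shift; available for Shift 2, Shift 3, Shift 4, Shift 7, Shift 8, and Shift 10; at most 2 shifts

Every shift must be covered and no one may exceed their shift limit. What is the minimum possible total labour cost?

Shift 1 can only be covered by Ferraro and Xiong, so that assignment is forced.
Picking the cheapest available operator for each shift independently would cost $365, but that ignores the shift limits.
An optimal schedule: Shift 1→Xiong+Ferraro, Shift 2→Bakr, Shift 3→Varga, Shift 4→Mendoza, Shift 5→Bakr, Shift 6→Xiong, Shift 7→Varga, Shift 8→Vasquez+Watson, Shift 9→Vasquez, Shift 10→Mendoza+Watson.
Total: 30 + 65 + 35 + 55 + 20 + 35 + 30 + 55 + 40 + 50 + 40 + 20 + 50 = $525.

$525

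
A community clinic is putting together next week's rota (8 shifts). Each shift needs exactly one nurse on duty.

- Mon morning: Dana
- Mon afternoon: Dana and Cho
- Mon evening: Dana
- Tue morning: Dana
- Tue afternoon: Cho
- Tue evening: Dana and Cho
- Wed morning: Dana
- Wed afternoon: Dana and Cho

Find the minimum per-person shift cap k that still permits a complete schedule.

With 2 nurses and 8 worker-slots to fill, someone must work at least ⌈8/2⌉ = 4 shifts, so k ≥ 4.
k = 4 works: Mon morning→Dana, Mon afternoon→Cho, Mon evening→Dana, Tue morning→Dana, Tue afternoon→Cho, Tue evening→Cho, Wed morning→Dana, Wed afternoon→Cho.
Loads: Dana 4, Cho 4 — all ≤ 4.

4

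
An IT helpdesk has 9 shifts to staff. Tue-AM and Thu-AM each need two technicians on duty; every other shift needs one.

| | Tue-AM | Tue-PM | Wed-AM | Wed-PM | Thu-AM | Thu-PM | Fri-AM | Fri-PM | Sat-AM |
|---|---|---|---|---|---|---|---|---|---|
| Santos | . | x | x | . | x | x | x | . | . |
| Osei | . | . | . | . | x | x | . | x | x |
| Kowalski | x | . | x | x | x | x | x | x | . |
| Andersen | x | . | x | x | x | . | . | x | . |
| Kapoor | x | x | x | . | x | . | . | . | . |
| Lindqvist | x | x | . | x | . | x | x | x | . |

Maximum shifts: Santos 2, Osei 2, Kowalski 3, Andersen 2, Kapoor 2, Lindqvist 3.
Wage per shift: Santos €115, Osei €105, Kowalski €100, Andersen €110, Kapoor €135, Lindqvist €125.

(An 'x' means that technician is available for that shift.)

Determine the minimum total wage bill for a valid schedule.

€1210

Sat-AM can only be covered by Osei, so that assignment is forced.
Picking the cheapest available technician for each shift independently would cost €1135, but that ignores the shift limits.
An optimal schedule: Tue-AM→Andersen+Lindqvist, Tue-PM→Santos, Wed-AM→Kowalski, Wed-PM→Kowalski, Thu-AM→Andersen+Santos, Thu-PM→Osei, Fri-AM→Kowalski, Fri-PM→Lindqvist, Sat-AM→Osei.
Total: 110 + 125 + 115 + 100 + 100 + 110 + 115 + 105 + 100 + 125 + 105 = €1210.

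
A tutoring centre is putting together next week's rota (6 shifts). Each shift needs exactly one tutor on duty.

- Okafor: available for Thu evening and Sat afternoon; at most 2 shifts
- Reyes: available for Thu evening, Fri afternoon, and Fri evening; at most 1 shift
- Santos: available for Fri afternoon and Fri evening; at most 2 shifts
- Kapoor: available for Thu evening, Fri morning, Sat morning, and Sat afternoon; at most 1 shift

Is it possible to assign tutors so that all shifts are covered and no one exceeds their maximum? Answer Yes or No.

Total capacity is 6 and 6 slots are needed, so capacity alone doesn't rule it out.
Shifts {Fri morning, Sat morning} need 2 worker-slots in total, but the tutors available for any of those shifts (Kapoor) can supply at most 1 among them. So no valid schedule exists.

No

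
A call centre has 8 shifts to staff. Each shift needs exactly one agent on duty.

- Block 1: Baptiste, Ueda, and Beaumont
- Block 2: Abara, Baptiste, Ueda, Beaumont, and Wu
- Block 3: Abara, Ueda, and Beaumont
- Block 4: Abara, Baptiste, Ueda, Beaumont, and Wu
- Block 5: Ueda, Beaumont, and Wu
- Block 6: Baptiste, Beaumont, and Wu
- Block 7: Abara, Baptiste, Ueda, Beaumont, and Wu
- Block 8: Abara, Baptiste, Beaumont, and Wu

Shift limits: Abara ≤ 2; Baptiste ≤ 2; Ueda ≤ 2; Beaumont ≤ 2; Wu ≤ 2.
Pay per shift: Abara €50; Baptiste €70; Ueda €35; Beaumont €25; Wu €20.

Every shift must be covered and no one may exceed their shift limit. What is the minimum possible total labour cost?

€260

Picking the cheapest available agent for each shift independently would cost €170, but that ignores the shift limits.
An optimal schedule: Block 1→Beaumont, Block 2→Ueda, Block 3→Beaumont, Block 4→Ueda, Block 5→Wu, Block 6→Wu, Block 7→Abara, Block 8→Abara.
Total: 25 + 35 + 25 + 35 + 20 + 20 + 50 + 50 = €260.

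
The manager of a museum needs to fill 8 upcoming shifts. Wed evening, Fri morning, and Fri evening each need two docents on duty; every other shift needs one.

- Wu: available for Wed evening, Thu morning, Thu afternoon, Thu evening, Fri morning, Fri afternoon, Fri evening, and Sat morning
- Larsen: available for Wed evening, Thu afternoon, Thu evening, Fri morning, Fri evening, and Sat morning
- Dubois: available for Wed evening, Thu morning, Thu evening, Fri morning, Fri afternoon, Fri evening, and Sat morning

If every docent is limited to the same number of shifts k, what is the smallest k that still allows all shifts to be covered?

4

With 3 docents and 11 worker-slots to fill, someone must work at least ⌈11/3⌉ = 4 shifts, so k ≥ 4.
k = 4 works: Wed evening→Wu+Larsen, Thu morning→Wu, Thu afternoon→Wu, Thu evening→Larsen, Fri morning→Larsen+Dubois, Fri afternoon→Wu, Fri evening→Larsen+Dubois, Sat morning→Dubois.
Loads: Wu 4, Larsen 4, Dubois 3 — all ≤ 4.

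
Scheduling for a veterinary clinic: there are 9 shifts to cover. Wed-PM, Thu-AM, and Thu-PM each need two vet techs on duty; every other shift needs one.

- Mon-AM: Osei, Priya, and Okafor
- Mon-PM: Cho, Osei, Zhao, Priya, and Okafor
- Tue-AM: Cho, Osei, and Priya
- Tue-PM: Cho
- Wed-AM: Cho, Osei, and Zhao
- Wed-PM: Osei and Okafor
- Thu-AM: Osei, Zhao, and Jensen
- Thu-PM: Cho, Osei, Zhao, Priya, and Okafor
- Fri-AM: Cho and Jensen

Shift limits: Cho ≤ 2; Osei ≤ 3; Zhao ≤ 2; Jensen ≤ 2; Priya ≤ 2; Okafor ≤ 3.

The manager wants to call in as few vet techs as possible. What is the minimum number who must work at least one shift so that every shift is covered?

5

12 slots to fill and no one can take more than 3, so at least ⌈12/3⌉ = 4 vet techs are needed.
Any 4 vet techs together have capacity at most 3+3+2+2 = 10 < 12 slots, so 4 can never suffice.
Cho, Osei, Zhao, Jensen, and Okafor alone can cover everything: Mon-AM→Osei, Mon-PM→Okafor, Tue-AM→Cho, Tue-PM→Cho, Wed-AM→Osei, Wed-PM→Osei+Okafor, Thu-AM→Zhao+Jensen, Thu-PM→Zhao+Okafor, Fri-AM→Jensen.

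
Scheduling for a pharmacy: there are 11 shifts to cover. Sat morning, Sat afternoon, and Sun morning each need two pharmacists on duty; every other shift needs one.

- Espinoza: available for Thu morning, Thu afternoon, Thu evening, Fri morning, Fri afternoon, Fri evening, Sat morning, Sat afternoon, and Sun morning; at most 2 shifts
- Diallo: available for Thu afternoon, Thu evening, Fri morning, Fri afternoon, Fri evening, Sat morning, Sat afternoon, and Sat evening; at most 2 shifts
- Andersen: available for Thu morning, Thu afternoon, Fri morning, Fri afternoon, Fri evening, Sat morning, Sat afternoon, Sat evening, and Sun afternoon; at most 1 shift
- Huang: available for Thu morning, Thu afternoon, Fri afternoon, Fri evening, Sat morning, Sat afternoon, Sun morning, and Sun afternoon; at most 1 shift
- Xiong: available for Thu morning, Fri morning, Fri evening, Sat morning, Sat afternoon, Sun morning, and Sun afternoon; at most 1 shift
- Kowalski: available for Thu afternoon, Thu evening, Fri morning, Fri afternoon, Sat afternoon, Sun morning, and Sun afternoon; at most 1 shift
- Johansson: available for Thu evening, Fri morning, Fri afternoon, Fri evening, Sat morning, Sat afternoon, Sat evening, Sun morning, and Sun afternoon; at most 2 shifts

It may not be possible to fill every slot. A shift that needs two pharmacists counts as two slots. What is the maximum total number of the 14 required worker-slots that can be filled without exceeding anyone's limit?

10

Total capacity across all pharmacists is 2+2+1+1+1+1+2 = 10, and 14 slots are needed, so at most 10 can be filled.
An assignment achieving 10: Thu morning→Espinoza, Thu afternoon→Diallo, Thu evening→Espinoza, Fri morning→Kowalski, Fri afternoon→Johansson, Fri evening→Johansson, Sat evening→Diallo, Sun morning→Huang+Xiong, Sun afternoon→Andersen.
Loads: Espinoza 2/2, Diallo 2/2, Andersen 1/1, Huang 1/1, Xiong 1/1, Kowalski 1/1, Johansson 2/2.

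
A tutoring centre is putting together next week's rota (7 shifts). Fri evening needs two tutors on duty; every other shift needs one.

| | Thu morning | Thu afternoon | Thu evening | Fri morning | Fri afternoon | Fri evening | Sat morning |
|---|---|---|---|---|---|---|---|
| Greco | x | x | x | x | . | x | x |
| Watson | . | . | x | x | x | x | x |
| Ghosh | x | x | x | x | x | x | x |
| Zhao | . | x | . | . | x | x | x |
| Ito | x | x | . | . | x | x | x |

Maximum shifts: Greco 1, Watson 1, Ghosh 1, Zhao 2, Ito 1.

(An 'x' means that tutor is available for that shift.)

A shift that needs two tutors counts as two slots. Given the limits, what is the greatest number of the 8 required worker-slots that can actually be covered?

6

Total capacity across all tutors is 1+1+1+2+1 = 6, and 8 slots are needed, so at most 6 can be filled.
An assignment achieving 6: Thu morning→Greco, Thu afternoon→Zhao, Thu evening→Watson, Fri morning→Ghosh, Fri afternoon→Zhao, Fri evening→Ito.
Loads: Greco 1/1, Watson 1/1, Ghosh 1/1, Zhao 2/2, Ito 1/1.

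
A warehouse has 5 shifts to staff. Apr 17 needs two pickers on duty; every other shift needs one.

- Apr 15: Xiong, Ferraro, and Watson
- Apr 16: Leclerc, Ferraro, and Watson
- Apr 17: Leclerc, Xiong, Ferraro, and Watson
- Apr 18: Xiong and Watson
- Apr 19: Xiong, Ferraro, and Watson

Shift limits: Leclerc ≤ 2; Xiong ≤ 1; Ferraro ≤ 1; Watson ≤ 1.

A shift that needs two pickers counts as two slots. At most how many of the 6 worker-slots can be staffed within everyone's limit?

5

Total capacity across all pickers is 2+1+1+1 = 5, and 6 slots are needed, so at most 5 can be filled.
An assignment achieving 5: Apr 15→Ferraro, Apr 16→Leclerc, Apr 17→Leclerc, Apr 18→Xiong, Apr 19→Watson.
Loads: Leclerc 2/2, Xiong 1/1, Ferraro 1/1, Watson 1/1.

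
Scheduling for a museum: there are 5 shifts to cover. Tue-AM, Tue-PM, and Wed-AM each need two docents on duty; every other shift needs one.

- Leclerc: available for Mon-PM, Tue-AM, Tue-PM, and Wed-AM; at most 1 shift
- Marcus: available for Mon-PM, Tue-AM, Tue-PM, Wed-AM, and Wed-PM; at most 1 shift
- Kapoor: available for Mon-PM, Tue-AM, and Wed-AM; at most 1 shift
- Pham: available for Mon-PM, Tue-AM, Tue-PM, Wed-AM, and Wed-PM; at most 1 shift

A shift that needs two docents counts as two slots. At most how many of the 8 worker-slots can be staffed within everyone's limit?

Total capacity across all docents is 1+1+1+1 = 4, and 8 slots are needed, so at most 4 can be filled.
An assignment achieving 4: Mon-PM→Kapoor, Tue-PM→Leclerc+Pham, Wed-PM→Marcus.
Loads: Leclerc 1/1, Marcus 1/1, Kapoor 1/1, Pham 1/1.

4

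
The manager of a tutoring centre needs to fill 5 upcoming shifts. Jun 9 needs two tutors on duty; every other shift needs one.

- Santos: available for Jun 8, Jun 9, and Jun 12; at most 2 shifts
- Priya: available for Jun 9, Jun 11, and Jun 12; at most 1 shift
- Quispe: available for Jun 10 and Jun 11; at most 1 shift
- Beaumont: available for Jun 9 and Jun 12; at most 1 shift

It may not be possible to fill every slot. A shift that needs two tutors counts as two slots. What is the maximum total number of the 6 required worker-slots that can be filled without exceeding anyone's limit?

5

Total capacity across all tutors is 2+1+1+1 = 5, and 6 slots are needed, so at most 5 can be filled.
An assignment achieving 5: Jun 8→Santos, Jun 9→Santos+Beaumont, Jun 10→Quispe, Jun 11→Priya.
Loads: Santos 2/2, Priya 1/1, Quispe 1/1, Beaumont 1/1.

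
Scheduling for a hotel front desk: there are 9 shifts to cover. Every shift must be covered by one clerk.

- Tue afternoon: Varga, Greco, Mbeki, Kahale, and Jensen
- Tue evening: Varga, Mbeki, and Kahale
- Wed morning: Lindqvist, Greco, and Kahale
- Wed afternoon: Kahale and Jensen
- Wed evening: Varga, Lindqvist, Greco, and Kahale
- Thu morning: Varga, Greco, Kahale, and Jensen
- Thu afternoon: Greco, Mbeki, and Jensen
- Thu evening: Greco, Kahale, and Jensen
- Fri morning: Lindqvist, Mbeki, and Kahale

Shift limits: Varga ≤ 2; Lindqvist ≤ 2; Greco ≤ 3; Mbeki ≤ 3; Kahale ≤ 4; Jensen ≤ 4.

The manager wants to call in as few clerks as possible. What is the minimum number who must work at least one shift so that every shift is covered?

3

9 slots to fill and no one can take more than 4, so at least ⌈9/4⌉ = 3 clerks are needed.
Varga, Greco, and Kahale alone can cover everything: Tue afternoon→Varga, Tue evening→Varga, Wed morning→Greco, Wed afternoon→Kahale, Wed evening→Kahale, Thu morning→Kahale, Thu afternoon→Greco, Thu evening→Greco, Fri morning→Kahale.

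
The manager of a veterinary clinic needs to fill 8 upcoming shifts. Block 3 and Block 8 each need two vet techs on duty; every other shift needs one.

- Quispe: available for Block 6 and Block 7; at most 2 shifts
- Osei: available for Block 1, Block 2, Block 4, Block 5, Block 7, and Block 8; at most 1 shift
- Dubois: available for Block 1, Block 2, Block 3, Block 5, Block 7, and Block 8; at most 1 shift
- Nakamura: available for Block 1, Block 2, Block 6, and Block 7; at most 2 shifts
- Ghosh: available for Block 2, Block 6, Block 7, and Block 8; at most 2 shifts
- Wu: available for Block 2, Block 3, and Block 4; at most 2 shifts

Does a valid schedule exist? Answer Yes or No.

No

Total capacity is 10 and 10 slots are needed, so capacity alone doesn't rule it out.
Shifts {Block 3, Block 5, Block 8} need 5 worker-slots in total, but the vet techs available for any of those shifts (Osei, Dubois, Ghosh, and Wu) can supply at most 4 among them. So no valid schedule exists.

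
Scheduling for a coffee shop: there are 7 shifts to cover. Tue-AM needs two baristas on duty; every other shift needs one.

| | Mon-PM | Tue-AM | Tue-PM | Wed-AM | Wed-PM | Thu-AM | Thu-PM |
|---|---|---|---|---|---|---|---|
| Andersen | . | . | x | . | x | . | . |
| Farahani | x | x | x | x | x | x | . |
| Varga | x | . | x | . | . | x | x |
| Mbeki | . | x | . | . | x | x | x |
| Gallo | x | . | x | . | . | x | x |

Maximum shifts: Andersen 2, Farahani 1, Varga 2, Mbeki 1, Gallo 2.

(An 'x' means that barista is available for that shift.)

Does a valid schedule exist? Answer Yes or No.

Total capacity is 8 and 8 slots are needed, so capacity alone doesn't rule it out.
Shifts {Tue-AM, Wed-AM} need 3 worker-slots in total, but the baristas available for any of those shifts (Farahani and Mbeki) can supply at most 2 among them. So no valid schedule exists.

No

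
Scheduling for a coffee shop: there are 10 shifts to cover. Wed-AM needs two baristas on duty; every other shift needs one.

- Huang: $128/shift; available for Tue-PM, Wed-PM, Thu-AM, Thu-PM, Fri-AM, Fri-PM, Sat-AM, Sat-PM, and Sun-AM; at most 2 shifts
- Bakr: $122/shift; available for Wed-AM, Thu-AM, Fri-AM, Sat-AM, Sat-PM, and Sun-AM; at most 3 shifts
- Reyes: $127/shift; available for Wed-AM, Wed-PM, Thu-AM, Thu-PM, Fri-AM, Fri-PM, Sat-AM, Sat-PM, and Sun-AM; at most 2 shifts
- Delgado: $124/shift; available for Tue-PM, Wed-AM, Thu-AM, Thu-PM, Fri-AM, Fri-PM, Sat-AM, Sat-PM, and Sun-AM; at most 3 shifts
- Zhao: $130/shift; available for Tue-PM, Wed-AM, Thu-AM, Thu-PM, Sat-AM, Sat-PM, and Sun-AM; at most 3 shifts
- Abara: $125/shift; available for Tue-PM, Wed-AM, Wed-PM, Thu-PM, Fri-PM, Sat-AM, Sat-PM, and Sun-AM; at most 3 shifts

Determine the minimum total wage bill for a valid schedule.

Picking the cheapest available barista for each shift independently would cost $1353, but that ignores the shift limits.
An optimal schedule: Tue-PM→Delgado, Wed-AM→Abara+Reyes, Wed-PM→Abara, Thu-AM→Bakr, Thu-PM→Delgado, Fri-AM→Bakr, Fri-PM→Delgado, Sat-AM→Bakr, Sat-PM→Abara, Sun-AM→Reyes.
Total: 124 + 125 + 127 + 125 + 122 + 124 + 122 + 124 + 122 + 125 + 127 = $1367.

$1367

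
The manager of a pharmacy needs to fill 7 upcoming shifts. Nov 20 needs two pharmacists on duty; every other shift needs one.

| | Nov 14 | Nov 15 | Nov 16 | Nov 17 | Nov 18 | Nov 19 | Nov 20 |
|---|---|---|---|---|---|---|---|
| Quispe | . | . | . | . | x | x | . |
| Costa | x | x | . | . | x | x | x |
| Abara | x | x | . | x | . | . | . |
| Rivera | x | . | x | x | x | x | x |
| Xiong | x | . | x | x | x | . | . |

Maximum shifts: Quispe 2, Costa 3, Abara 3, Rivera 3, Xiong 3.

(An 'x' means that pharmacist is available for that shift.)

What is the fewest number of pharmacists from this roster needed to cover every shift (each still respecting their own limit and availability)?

8 slots to fill and no one can take more than 3, so at least ⌈8/3⌉ = 3 pharmacists are needed.
Quispe, Costa, and Rivera alone can cover everything: Nov 14→Costa, Nov 15→Costa, Nov 16→Rivera, Nov 17→Rivera, Nov 18→Quispe, Nov 19→Quispe, Nov 20→Costa+Rivera.

3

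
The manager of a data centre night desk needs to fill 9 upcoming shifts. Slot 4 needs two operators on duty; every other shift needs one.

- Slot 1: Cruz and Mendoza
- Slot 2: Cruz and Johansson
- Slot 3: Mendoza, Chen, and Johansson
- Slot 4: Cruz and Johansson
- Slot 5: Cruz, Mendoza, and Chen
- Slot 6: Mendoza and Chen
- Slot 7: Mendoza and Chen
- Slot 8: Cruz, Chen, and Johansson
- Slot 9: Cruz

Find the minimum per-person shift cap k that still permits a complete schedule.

With 4 operators and 10 worker-slots to fill, someone must work at least ⌈10/4⌉ = 3 shifts, so k ≥ 3.
k = 3 works: Slot 1→Cruz, Slot 2→Johansson, Slot 3→Mendoza, Slot 4→Cruz+Johansson, Slot 5→Chen, Slot 6→Mendoza, Slot 7→Mendoza, Slot 8→Chen, Slot 9→Cruz.
Loads: Cruz 3, Mendoza 3, Chen 2, Johansson 2 — all ≤ 3.

3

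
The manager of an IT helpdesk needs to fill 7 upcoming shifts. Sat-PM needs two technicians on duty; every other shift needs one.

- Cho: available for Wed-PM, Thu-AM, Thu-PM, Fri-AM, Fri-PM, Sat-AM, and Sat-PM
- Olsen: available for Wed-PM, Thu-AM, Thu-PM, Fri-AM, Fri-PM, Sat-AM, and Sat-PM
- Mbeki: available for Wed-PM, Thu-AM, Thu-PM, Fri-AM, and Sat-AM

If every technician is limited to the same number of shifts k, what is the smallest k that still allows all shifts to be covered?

3

With 3 technicians and 8 worker-slots to fill, someone must work at least ⌈8/3⌉ = 3 shifts, so k ≥ 3.
k = 3 works: Wed-PM→Cho, Thu-AM→Olsen, Thu-PM→Olsen, Fri-AM→Mbeki, Fri-PM→Cho, Sat-AM→Mbeki, Sat-PM→Cho+Olsen.
Loads: Cho 3, Olsen 3, Mbeki 2 — all ≤ 3.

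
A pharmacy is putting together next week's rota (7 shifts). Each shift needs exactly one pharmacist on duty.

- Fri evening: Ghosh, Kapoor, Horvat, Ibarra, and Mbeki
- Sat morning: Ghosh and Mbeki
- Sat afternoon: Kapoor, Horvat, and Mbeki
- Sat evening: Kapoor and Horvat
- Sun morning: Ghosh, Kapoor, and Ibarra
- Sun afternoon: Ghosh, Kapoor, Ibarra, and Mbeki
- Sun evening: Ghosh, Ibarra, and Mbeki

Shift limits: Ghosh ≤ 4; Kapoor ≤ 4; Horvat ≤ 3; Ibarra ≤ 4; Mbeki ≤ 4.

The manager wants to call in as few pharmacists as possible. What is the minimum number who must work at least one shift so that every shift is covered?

7 slots to fill and no one can take more than 4, so at least ⌈7/4⌉ = 2 pharmacists are needed.
Ghosh and Kapoor alone can cover everything: Fri evening→Ghosh, Sat morning→Ghosh, Sat afternoon→Kapoor, Sat evening→Kapoor, Sun morning→Ghosh, Sun afternoon→Kapoor, Sun evening→Ghosh.

2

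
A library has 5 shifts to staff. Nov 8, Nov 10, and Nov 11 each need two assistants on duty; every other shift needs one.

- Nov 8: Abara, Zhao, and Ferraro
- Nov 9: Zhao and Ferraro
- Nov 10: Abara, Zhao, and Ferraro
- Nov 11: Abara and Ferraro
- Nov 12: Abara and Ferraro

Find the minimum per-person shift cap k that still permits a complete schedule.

With 3 assistants and 8 worker-slots to fill, someone must work at least ⌈8/3⌉ = 3 shifts, so k ≥ 3.
k = 3 works: Nov 8→Abara+Zhao, Nov 9→Zhao, Nov 10→Zhao+Ferraro, Nov 11→Abara+Ferraro, Nov 12→Abara.
Loads: Abara 3, Zhao 3, Ferraro 2 — all ≤ 3.

3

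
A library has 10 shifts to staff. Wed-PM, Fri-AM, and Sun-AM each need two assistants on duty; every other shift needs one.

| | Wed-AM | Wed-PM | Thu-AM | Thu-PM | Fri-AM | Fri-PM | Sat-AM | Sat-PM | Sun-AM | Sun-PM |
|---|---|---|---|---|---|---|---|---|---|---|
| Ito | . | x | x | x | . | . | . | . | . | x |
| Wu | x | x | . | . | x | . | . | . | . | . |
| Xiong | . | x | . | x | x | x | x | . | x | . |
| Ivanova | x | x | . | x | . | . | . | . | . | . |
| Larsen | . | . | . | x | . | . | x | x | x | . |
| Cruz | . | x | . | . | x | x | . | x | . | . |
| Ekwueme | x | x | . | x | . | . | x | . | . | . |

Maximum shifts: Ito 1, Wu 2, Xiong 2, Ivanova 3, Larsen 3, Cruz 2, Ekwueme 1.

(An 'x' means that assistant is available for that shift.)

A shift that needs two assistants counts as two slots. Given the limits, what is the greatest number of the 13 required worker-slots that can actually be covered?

12

Total capacity across all assistants is 1+2+2+3+3+2+1 = 14, and 13 slots are needed, so at most 13 can be filled.
Shifts {Thu-AM, Sun-PM} need 2 slots but only Ito are available for them, supplying at most 1 — so at least 1 slot must go unfilled.
An assignment achieving 12: Wed-AM→Wu, Wed-PM→Ivanova+Cruz, Thu-AM→Ito, Thu-PM→Ivanova, Fri-AM→Wu+Cruz, Fri-PM→Xiong, Sat-AM→Larsen, Sat-PM→Larsen, Sun-AM→Xiong+Larsen.
Loads: Ito 1/1, Wu 2/2, Xiong 2/2, Ivanova 2/3, Larsen 3/3, Cruz 2/2, Ekwueme 0/1.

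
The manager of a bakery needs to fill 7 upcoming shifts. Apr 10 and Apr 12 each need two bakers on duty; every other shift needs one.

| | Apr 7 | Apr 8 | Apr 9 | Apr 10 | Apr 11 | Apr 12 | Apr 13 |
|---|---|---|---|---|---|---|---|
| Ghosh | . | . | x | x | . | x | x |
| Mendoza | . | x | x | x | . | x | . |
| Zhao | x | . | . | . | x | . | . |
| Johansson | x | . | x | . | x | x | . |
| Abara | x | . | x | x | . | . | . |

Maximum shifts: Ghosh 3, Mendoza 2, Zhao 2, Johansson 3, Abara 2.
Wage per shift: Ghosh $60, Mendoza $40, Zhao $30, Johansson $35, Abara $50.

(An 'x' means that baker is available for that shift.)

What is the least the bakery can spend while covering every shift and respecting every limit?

$380

Apr 8 can only be covered by Mendoza, so that assignment is forced.
Apr 13 can only be covered by Ghosh, so that assignment is forced.
Picking the cheapest available baker for each shift independently would cost $360, but that ignores the shift limits.
An optimal schedule: Apr 7→Zhao, Apr 8→Mendoza, Apr 9→Johansson, Apr 10→Mendoza+Abara, Apr 11→Zhao, Apr 12→Johansson+Ghosh, Apr 13→Ghosh.
Total: 30 + 40 + 35 + 40 + 50 + 30 + 35 + 60 + 60 = $380.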